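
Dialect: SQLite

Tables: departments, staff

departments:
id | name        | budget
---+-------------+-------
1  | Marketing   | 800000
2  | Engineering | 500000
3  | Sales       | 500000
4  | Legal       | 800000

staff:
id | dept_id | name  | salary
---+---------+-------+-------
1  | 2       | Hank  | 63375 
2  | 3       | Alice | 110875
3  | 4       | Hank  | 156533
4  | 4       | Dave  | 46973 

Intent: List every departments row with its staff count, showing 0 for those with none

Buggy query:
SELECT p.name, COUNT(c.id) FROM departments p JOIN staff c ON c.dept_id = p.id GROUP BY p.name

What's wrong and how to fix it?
Bug: An inner join excludes parents with zero children

Fix: Use LEFT JOIN so parents without children still appear (COUNT(c.id) gives 0)

Corrected query:
SELECT p.name, COUNT(c.id) FROM departments p LEFT JOIN staff c ON c.dept_id = p.id GROUP BY p.name

Result:
name        | COUNT(c.id)
------------+------------
Engineering | 1          
Legal       | 2          
Marketing   | 0          
Sales       | 1          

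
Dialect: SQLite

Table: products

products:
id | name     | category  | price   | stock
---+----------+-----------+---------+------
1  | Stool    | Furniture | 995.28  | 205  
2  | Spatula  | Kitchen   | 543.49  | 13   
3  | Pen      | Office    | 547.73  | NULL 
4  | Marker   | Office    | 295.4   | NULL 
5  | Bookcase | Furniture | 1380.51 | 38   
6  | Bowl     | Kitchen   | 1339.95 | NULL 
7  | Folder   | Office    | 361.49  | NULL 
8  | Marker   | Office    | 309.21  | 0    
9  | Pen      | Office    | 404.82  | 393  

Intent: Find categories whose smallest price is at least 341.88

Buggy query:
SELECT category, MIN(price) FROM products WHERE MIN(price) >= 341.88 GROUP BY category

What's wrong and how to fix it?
Bug: MIN() in WHERE is a misuse of aggregate

Fix: Replace WHERE with HAVING after the GROUP BY

Corrected query:
SELECT category, MIN(price) FROM products GROUP BY category HAVING MIN(price) >= 341.88

Result:
category  | MIN(price)
----------+-----------
Furniture | 995.28    
Kitchen   | 543.49    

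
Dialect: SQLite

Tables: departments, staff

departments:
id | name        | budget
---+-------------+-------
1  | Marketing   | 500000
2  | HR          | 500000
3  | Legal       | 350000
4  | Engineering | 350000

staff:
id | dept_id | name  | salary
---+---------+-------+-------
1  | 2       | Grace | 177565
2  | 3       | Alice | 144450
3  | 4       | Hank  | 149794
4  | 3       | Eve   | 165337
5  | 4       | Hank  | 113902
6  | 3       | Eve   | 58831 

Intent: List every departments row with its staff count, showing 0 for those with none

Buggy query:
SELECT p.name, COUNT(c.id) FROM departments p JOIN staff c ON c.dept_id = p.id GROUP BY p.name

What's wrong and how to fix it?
Bug: An inner join excludes parents with zero children

Fix: Switch to LEFT JOIN to retain unmatched parent rows

Corrected query:
SELECT p.name, COUNT(c.id) FROM departments p LEFT JOIN staff c ON c.dept_id = p.id GROUP BY p.name

Result:
name        | COUNT(c.id)
------------+------------
Engineering | 2          
HR          | 1          
Legal       | 3          
Marketing   | 0          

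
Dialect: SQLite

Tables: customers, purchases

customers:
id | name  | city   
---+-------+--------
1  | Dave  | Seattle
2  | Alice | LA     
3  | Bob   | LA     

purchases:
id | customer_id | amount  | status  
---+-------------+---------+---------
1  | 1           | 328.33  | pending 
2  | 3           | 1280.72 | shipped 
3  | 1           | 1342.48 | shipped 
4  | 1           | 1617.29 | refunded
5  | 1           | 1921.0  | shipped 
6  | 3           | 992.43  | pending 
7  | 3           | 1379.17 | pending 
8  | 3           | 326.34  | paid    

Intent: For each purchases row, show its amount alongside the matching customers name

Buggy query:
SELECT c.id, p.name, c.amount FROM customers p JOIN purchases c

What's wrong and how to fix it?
Bug: JOIN with no ON clause produces a cartesian product; every purchases row pairs with every customers row

Fix: Add ON c.customer_id = p.id to the JOIN

Corrected query:
SELECT c.id, p.name, c.amount FROM customers p JOIN purchases c ON c.customer_id = p.id

Result:
id | name | amount 
---+------+--------
1  | Dave | 328.33 
2  | Bob  | 1280.72
3  | Dave | 1342.48
4  | Dave | 1617.29
5  | Dave | 1921   
6  | Bob  | 992.43 
7  | Bob  | 1379.17
8  | Bob  | 326.34 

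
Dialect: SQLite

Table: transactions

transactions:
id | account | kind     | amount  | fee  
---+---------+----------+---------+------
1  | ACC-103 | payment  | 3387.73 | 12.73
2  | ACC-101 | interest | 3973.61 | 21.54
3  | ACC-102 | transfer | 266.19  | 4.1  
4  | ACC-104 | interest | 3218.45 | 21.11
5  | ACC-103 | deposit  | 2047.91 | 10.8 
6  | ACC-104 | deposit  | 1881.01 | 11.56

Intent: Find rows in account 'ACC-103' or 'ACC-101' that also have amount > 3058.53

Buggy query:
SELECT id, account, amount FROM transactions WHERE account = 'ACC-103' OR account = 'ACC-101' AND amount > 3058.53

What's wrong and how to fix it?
Bug: AND binds tighter than OR, so this parses as account = 'ACC-103' OR (account = 'ACC-101' AND amount > 3058.53)

Fix: Add parentheses around the OR so the AND applies to both alternatives

Corrected query:
SELECT id, account, amount FROM transactions WHERE (account = 'ACC-103' OR account = 'ACC-101') AND amount > 3058.53

Result:
id | account | amount 
---+---------+--------
1  | ACC-103 | 3387.73
2  | ACC-101 | 3973.61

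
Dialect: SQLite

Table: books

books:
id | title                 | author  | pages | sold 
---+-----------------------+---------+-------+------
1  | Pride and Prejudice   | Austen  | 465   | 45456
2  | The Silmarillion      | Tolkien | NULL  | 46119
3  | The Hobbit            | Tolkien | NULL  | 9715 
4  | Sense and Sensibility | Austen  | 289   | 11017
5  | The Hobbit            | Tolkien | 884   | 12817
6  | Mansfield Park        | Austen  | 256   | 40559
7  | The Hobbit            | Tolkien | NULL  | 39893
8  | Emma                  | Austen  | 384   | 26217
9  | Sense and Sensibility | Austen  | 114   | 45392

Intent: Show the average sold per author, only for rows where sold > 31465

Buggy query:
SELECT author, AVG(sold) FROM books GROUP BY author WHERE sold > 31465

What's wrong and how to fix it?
Bug: Row-level WHERE must come before GROUP BY in the clause order

Fix: Place WHERE between FROM and GROUP BY

Corrected query:
SELECT author, AVG(sold) FROM books WHERE sold > 31465 GROUP BY author

Result:
author  | AVG(sold)   
--------+-------------
Austen  | 43802.333333
Tolkien | 43006       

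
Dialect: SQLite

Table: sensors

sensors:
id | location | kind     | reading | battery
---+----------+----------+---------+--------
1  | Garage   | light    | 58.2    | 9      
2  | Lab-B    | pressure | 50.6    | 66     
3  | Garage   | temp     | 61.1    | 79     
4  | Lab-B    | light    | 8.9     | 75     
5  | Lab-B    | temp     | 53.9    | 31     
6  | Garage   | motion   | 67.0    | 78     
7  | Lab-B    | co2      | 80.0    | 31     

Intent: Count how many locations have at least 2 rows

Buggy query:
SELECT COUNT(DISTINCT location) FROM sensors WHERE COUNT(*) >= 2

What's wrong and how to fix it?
Bug: COUNT(*) cannot appear in WHERE; the per-group count doesn't exist yet

Fix: Use a subquery that GROUPs and filters with HAVING, then count its rows

Corrected query:
SELECT COUNT(*) FROM (SELECT location FROM sensors GROUP BY location HAVING COUNT(*) >= 2)

Result:
COUNT(*)
--------
2       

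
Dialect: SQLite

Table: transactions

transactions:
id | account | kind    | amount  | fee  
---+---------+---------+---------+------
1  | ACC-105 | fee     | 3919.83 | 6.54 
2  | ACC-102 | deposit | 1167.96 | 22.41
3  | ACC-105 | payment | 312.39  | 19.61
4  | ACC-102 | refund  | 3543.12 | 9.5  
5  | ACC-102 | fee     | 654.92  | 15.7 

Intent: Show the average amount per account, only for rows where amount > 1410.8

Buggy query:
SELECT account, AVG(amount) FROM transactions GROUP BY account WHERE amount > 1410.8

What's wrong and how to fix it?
Bug: Row-level WHERE must come before GROUP BY in the clause order

Fix: Move the WHERE clause before GROUP BY

Corrected query:
SELECT account, AVG(amount) FROM transactions WHERE amount > 1410.8 GROUP BY account

Result:
account | AVG(amount)
--------+------------
ACC-102 | 3543.12    
ACC-105 | 3919.83    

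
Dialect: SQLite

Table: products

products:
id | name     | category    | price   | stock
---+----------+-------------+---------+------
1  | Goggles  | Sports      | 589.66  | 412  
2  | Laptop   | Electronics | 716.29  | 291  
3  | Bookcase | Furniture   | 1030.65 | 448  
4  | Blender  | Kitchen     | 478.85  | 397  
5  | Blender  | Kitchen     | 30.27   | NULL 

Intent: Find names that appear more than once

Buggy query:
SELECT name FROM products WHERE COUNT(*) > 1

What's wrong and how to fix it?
Bug: COUNT(*) is an aggregate and cannot be used in WHERE

Fix: Group first, then use HAVING for the count condition

Corrected query:
SELECT name FROM products GROUP BY name HAVING COUNT(*) > 1

Result:
name   
-------
Blender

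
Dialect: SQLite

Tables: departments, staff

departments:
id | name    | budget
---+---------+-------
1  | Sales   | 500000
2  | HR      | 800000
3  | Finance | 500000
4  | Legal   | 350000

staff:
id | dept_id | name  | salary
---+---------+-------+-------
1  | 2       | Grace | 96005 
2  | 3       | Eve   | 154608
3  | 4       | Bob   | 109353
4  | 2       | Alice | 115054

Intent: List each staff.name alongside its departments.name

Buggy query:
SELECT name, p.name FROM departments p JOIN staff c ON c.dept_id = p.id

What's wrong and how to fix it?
Bug: Both tables have a 'name' column; the unqualified reference is ambiguous

Fix: Prefix ambiguous columns with the table alias

Corrected query:
SELECT c.name, p.name FROM departments p JOIN staff c ON c.dept_id = p.id

Result:
name  | name   
------+--------
Grace | HR     
Eve   | Finance
Bob   | Legal  
Alice | HR     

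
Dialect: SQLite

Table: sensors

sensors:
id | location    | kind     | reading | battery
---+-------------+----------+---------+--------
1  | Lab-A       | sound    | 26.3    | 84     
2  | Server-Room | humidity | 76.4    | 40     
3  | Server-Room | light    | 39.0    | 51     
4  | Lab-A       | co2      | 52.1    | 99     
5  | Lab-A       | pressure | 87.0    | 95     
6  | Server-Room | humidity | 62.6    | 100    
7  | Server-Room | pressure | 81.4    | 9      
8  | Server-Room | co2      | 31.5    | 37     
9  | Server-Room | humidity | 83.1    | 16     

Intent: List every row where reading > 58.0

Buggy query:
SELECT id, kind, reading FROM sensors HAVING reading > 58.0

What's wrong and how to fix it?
Bug: HAVING filters the output of aggregation, but this query has no GROUP BY and no aggregate functions, so SQLite rejects it (HAVING clause on a non-aggregate query); the condition here is per row

Fix: Replace HAVING with WHERE since the condition applies to individual rows

Corrected query:
SELECT id, kind, reading FROM sensors WHERE reading > 58.0

Result:
id | kind     | reading
---+----------+--------
2  | humidity | 76.4   
5  | pressure | 87     
6  | humidity | 62.6   
7  | pressure | 81.4   
9  | humidity | 83.1   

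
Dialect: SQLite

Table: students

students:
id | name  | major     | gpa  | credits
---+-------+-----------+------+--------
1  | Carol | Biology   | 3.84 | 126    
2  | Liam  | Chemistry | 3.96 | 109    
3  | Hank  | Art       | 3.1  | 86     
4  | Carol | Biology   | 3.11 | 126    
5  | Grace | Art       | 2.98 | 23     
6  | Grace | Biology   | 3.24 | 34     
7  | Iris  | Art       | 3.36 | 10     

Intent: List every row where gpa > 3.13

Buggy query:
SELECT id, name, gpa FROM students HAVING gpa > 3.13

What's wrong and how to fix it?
Bug: HAVING filters the output of aggregation, but this query has no GROUP BY and no aggregate functions, so SQLite rejects it (HAVING clause on a non-aggregate query); the condition here is per row

Fix: Use WHERE for row-level filtering

Corrected query:
SELECT id, name, gpa FROM students WHERE gpa > 3.13

Result:
id | name  | gpa 
---+-------+-----
1  | Carol | 3.84
2  | Liam  | 3.96
6  | Grace | 3.24
7  | Iris  | 3.36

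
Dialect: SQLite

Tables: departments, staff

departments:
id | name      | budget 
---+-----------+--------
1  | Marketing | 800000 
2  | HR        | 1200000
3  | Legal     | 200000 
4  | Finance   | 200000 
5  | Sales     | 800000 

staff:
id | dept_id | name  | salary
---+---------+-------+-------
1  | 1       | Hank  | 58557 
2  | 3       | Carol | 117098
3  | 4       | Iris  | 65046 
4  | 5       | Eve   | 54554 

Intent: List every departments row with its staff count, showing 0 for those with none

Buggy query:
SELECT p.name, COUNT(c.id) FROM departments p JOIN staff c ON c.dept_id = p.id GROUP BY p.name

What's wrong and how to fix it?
Bug: An inner join excludes parents with zero children

Fix: Switch to LEFT JOIN to retain unmatched parent rows

Corrected query:
SELECT p.name, COUNT(c.id) FROM departments p LEFT JOIN staff c ON c.dept_id = p.id GROUP BY p.name

Result:
name      | COUNT(c.id)
----------+------------
Finance   | 1          
HR        | 0          
Legal     | 1          
Marketing | 1          
Sales     | 1          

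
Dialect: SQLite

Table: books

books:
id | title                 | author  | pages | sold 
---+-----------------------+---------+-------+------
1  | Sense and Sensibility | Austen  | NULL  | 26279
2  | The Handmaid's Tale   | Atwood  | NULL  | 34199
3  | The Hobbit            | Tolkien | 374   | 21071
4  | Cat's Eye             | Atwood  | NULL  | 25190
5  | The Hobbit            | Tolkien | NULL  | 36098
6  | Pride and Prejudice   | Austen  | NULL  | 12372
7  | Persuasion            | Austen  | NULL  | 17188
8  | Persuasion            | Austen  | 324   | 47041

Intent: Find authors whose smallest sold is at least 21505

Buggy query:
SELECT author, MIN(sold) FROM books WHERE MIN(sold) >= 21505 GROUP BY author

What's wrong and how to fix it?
Bug: MIN() in WHERE is a misuse of aggregate

Fix: Use HAVING for the per-group MIN condition

Corrected query:
SELECT author, MIN(sold) FROM books GROUP BY author HAVING MIN(sold) >= 21505

Result:
author | MIN(sold)
-------+----------
Atwood | 25190    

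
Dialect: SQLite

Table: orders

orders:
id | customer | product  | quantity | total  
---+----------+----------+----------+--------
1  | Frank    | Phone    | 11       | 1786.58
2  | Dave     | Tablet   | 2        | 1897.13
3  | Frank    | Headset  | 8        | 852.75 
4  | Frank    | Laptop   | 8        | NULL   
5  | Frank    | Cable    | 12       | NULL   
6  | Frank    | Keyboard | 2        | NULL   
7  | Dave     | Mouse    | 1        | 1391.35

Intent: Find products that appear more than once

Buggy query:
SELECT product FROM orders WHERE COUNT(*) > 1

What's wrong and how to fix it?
Bug: COUNT(*) is an aggregate and cannot be used in WHERE

Fix: Group first, then use HAVING for the count condition

Corrected query:
SELECT product FROM orders GROUP BY product HAVING COUNT(*) > 1

Result:
(no rows)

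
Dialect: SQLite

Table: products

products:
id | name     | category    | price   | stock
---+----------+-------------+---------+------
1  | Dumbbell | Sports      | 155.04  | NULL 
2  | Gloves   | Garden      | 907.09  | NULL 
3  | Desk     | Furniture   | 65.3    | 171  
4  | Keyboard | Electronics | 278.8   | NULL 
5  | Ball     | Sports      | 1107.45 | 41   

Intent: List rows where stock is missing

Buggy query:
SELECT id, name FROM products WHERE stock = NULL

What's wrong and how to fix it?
Bug: '= NULL' is always unknown in SQL three-valued logic, so no rows match

Fix: Replace '= NULL' with 'IS NULL'

Corrected query:
SELECT id, name FROM products WHERE stock IS NULL

Result:
id | name    
---+---------
1  | Dumbbell
2  | Gloves  
4  | Keyboard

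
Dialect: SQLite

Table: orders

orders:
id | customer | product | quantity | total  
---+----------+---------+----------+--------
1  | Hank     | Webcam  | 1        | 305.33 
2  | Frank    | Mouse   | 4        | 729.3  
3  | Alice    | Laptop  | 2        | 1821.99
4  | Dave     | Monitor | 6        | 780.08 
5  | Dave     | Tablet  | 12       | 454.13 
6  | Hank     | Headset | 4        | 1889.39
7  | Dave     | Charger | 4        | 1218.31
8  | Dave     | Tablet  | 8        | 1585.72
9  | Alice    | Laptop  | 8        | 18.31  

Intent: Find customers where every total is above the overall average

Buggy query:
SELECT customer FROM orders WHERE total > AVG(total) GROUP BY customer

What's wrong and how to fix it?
Bug: WHERE evaluates per row before aggregation, so AVG() is unavailable

Fix: Compute the overall average in a scalar subquery and compare each group's MIN against it in HAVING

Corrected query:
SELECT customer FROM orders GROUP BY customer HAVING MIN(total) > (SELECT AVG(total) FROM orders)

Result:
(no rows)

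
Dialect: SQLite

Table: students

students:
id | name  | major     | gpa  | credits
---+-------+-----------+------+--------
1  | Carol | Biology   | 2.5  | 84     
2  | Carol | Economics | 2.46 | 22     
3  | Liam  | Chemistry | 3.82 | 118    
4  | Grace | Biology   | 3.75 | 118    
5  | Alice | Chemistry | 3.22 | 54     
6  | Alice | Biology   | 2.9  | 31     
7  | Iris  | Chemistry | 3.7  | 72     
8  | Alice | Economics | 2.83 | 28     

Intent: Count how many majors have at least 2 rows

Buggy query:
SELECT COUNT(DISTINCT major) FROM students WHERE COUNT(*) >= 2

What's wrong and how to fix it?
Bug: WHERE filters individual rows, not groups, so a group-level COUNT is invalid there

Fix: Group first with HAVING COUNT(*) >= 2, then COUNT the resulting groups

Corrected query:
SELECT COUNT(*) FROM (SELECT major FROM students GROUP BY major HAVING COUNT(*) >= 2)

Result:
COUNT(*)
--------
3       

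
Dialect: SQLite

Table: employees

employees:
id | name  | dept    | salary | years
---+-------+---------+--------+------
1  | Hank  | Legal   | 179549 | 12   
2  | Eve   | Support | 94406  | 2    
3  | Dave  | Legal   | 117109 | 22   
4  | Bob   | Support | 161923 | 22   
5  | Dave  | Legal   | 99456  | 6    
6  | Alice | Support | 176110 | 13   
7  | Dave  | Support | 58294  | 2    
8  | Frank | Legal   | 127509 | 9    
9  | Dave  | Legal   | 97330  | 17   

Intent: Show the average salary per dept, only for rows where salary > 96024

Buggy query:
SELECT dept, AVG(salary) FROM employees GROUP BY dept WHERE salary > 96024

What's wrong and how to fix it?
Bug: WHERE cannot follow GROUP BY

Fix: Place WHERE between FROM and GROUP BY

Corrected query:
SELECT dept, AVG(salary) FROM employees WHERE salary > 96024 GROUP BY dept

Result:
dept    | AVG(salary)
--------+------------
Legal   | 124190.6   
Support | 169016.5   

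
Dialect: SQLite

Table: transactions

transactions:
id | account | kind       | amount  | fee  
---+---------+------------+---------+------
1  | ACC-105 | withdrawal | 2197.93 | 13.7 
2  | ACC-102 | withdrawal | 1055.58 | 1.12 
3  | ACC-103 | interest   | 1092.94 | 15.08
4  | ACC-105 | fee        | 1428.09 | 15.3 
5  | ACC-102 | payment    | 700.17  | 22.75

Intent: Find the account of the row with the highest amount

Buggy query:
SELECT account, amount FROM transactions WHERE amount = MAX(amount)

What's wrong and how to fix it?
Bug: WHERE is evaluated per row; an aggregate over the whole table isn't defined there

Fix: Wrap MAX in a scalar subquery so WHERE compares against a single value

Corrected query:
SELECT account, amount FROM transactions WHERE amount = (SELECT MAX(amount) FROM transactions)

Result:
account | amount 
--------+--------
ACC-105 | 2197.93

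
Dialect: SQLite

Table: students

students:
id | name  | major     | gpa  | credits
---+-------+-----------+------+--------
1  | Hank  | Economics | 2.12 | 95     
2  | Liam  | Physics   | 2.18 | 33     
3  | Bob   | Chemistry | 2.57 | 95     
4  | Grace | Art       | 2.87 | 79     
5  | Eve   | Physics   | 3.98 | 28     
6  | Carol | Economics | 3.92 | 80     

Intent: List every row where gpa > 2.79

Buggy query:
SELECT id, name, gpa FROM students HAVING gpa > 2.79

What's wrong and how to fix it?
Bug: HAVING filters the output of aggregation, but this query has no GROUP BY and no aggregate functions, so SQLite rejects it (HAVING clause on a non-aggregate query); the condition here is per row

Fix: Replace HAVING with WHERE since the condition applies to individual rows

Corrected query:
SELECT id, name, gpa FROM students WHERE gpa > 2.79

Result:
id | name  | gpa 
---+-------+-----
4  | Grace | 2.87
5  | Eve   | 3.98
6  | Carol | 3.92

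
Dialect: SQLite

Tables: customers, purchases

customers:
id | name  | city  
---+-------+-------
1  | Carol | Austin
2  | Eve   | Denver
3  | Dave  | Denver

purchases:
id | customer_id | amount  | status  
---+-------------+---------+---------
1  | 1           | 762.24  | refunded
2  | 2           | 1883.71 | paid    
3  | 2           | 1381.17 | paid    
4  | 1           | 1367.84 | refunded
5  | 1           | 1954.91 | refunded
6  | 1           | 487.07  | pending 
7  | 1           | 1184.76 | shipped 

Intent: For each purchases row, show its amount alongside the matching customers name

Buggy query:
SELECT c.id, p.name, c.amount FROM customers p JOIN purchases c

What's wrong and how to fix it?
Bug: JOIN with no ON clause produces a cartesian product; every purchases row pairs with every customers row

Fix: Specify the join condition linking the foreign key to the parent id

Corrected query:
SELECT c.id, p.name, c.amount FROM customers p JOIN purchases c ON c.customer_id = p.id

Result:
id | name  | amount 
---+-------+--------
1  | Carol | 762.24 
2  | Eve   | 1883.71
3  | Eve   | 1381.17
4  | Carol | 1367.84
5  | Carol | 1954.91
6  | Carol | 487.07 
7  | Carol | 1184.76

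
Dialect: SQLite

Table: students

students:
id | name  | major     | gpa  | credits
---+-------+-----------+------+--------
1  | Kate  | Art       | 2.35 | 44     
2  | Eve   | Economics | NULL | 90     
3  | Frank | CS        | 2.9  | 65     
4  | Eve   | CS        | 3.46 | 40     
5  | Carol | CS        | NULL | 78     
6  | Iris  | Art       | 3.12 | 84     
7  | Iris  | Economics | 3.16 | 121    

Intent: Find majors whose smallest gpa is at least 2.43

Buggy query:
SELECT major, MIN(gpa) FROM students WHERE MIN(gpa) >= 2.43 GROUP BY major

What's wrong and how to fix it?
Bug: MIN() in WHERE is a misuse of aggregate

Fix: Replace WHERE with HAVING after the GROUP BY

Corrected query:
SELECT major, MIN(gpa) FROM students GROUP BY major HAVING MIN(gpa) >= 2.43

Result:
major     | MIN(gpa)
----------+---------
CS        | 2.9     
Economics | 3.16    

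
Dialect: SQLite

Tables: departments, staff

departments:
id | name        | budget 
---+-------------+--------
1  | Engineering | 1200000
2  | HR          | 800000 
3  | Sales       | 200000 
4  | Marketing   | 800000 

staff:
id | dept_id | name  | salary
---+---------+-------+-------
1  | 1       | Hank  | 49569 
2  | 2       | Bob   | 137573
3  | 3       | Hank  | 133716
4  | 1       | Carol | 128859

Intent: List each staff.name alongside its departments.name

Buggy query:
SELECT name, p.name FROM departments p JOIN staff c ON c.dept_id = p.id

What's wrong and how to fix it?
Bug: Both tables have a 'name' column; the unqualified reference is ambiguous

Fix: Qualify the column with its table alias (c.name)

Corrected query:
SELECT c.name, p.name FROM departments p JOIN staff c ON c.dept_id = p.id

Result:
name  | name       
------+------------
Hank  | Engineering
Bob   | HR         
Hank  | Sales      
Carol | Engineering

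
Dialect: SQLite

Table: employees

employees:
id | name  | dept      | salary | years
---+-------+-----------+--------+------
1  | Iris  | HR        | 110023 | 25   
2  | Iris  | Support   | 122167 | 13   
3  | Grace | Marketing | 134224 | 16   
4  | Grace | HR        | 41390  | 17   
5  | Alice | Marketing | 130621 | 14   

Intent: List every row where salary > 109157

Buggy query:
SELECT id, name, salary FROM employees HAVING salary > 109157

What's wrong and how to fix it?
Bug: This is a non-aggregate query (no GROUP BY, no aggregates), so in SQLite the HAVING clause is invalid here; a row-level condition belongs in WHERE

Fix: Replace HAVING with WHERE since the condition applies to individual rows

Corrected query:
SELECT id, name, salary FROM employees WHERE salary > 109157

Result:
id | name  | salary
---+-------+-------
1  | Iris  | 110023
2  | Iris  | 122167
3  | Grace | 134224
5  | Alice | 130621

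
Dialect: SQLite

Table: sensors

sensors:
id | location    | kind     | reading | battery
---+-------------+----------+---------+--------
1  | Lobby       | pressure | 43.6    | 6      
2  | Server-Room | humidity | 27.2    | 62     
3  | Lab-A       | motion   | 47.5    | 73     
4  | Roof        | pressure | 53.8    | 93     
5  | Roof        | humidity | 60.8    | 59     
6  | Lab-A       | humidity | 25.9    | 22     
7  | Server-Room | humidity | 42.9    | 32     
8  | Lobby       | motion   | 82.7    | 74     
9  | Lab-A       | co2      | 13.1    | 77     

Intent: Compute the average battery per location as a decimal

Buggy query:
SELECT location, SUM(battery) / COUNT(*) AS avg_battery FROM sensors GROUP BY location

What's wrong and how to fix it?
Bug: SUM(battery) and COUNT(*) are both integers; the division truncates the fractional part

Fix: Multiply by 1.0 (or CAST to REAL) to force floating-point division

Corrected query:
SELECT location, SUM(battery) * 1.0 / COUNT(*) AS avg_battery FROM sensors GROUP BY location

Result:
location    | avg_battery
------------+------------
Lab-A       | 57.333333  
Lobby       | 40         
Roof        | 76         
Server-Room | 47         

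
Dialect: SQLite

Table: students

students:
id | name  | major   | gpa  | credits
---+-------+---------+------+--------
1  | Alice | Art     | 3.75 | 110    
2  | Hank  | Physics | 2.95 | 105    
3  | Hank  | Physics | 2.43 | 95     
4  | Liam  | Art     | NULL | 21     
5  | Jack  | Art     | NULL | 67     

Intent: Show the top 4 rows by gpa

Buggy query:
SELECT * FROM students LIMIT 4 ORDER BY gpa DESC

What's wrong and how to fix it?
Bug: LIMIT must come after ORDER BY

Fix: Sort with ORDER BY, then apply LIMIT

Corrected query:
SELECT * FROM students ORDER BY gpa DESC LIMIT 4

Result:
id | name  | major   | gpa  | credits
---+-------+---------+------+--------
1  | Alice | Art     | 3.75 | 110    
2  | Hank  | Physics | 2.95 | 105    
3  | Hank  | Physics | 2.43 | 95     
4  | Liam  | Art     | NULL | 21     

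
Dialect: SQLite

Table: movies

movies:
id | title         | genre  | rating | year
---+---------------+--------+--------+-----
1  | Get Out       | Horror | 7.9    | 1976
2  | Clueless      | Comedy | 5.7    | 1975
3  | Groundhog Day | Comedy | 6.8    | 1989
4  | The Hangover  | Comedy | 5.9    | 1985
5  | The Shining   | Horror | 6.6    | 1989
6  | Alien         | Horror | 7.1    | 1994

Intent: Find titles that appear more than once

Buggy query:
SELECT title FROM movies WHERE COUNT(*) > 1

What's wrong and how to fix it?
Bug: COUNT(*) is an aggregate and cannot be used in WHERE

Fix: Group first, then use HAVING for the count condition

Corrected query:
SELECT title FROM movies GROUP BY title HAVING COUNT(*) > 1

Result:
(no rows)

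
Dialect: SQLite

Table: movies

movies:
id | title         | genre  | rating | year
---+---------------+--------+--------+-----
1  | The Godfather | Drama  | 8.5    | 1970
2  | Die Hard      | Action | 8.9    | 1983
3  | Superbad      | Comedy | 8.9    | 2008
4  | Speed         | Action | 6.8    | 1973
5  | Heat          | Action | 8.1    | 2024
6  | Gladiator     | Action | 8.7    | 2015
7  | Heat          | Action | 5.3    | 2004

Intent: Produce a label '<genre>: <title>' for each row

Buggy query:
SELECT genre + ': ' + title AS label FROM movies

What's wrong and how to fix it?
Bug: SQLite uses || for string concatenation; + coerces text to numbers (yielding 0)

Fix: Use the || operator for string concatenation

Corrected query:
SELECT genre || ': ' || title AS label FROM movies

Result:
label               
--------------------
Drama: The Godfather
Action: Die Hard    
Comedy: Superbad    
Action: Speed       
Action: Heat        
Action: Gladiator   
Action: Heat        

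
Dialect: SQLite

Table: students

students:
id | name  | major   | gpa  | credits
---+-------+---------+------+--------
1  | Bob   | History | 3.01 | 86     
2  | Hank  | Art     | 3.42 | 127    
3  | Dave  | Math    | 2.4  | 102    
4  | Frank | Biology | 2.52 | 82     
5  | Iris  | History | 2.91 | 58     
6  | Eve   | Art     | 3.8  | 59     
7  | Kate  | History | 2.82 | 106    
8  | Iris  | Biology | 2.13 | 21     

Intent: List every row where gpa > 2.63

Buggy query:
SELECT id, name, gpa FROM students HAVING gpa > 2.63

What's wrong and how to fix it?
Bug: This is a non-aggregate query (no GROUP BY, no aggregates), so in SQLite the HAVING clause is invalid here; a row-level condition belongs in WHERE

Fix: Use WHERE for row-level filtering

Corrected query:
SELECT id, name, gpa FROM students WHERE gpa > 2.63

Result:
id | name | gpa 
---+------+-----
1  | Bob  | 3.01
2  | Hank | 3.42
5  | Iris | 2.91
6  | Eve  | 3.8 
7  | Kate | 2.82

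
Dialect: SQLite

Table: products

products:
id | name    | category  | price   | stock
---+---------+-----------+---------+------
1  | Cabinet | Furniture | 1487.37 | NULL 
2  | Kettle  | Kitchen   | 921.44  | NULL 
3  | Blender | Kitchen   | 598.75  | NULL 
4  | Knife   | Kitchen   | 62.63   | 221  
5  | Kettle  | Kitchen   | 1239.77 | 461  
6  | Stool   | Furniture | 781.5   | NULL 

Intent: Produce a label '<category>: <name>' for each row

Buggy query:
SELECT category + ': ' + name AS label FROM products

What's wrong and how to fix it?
Bug: '+' is numeric addition; on text columns SQLite converts them to 0 instead of concatenating

Fix: Use the || operator for string concatenation

Corrected query:
SELECT category || ': ' || name AS label FROM products

Result:
label             
------------------
Furniture: Cabinet
Kitchen: Kettle   
Kitchen: Blender  
Kitchen: Knife    
Kitchen: Kettle   
Furniture: Stool  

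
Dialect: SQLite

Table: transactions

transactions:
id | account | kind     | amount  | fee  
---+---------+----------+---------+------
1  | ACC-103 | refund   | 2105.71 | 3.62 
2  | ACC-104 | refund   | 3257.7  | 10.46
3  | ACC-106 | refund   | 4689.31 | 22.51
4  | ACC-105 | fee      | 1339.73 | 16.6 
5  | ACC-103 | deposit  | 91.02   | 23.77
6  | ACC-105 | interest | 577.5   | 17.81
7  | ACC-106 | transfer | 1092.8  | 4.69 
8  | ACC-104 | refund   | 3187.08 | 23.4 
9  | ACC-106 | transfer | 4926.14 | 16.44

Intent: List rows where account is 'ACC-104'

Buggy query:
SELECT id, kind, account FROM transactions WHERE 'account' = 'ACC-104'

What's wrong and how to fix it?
Bug: Single quotes denote string literals in SQL; the column name is being compared as a constant string

Fix: Reference the column as account without single quotes

Corrected query:
SELECT id, kind, account FROM transactions WHERE account = 'ACC-104'

Result:
id | kind   | account
---+--------+--------
2  | refund | ACC-104
8  | refund | ACC-104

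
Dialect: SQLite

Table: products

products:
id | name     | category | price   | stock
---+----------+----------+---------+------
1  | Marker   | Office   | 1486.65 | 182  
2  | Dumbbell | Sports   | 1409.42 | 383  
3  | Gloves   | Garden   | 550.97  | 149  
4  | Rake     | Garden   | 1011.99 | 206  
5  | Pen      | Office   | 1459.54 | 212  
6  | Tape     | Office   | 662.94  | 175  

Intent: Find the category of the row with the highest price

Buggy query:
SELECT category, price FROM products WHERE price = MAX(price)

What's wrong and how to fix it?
Bug: WHERE is evaluated per row; an aggregate over the whole table isn't defined there

Fix: Wrap MAX in a scalar subquery so WHERE compares against a single value

Corrected query:
SELECT category, price FROM products WHERE price = (SELECT MAX(price) FROM products)

Result:
category | price  
---------+--------
Office   | 1486.65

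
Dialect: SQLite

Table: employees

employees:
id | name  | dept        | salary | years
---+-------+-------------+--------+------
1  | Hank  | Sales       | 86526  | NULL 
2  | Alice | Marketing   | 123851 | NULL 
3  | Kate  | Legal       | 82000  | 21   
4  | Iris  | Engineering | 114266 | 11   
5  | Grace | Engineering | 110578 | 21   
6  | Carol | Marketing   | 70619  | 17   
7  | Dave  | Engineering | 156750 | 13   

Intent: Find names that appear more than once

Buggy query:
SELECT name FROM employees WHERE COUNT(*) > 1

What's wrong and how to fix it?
Bug: WHERE can't reference COUNT(*); aggregates are computed after WHERE

Fix: GROUP BY name, then filter groups with HAVING COUNT(*) > 1

Corrected query:
SELECT name FROM employees GROUP BY name HAVING COUNT(*) > 1

Result:
(no rows)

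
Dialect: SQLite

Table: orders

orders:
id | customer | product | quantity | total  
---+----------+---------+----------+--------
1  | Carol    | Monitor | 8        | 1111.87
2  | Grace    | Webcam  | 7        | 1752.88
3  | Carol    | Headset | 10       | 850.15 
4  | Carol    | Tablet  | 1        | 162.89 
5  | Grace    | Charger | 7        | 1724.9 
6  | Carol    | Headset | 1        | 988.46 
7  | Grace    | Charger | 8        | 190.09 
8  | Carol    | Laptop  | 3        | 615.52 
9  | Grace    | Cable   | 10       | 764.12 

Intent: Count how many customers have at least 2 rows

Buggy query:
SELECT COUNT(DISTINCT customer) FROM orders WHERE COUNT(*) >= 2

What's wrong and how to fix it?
Bug: WHERE filters individual rows, not groups, so a group-level COUNT is invalid there

Fix: Group first with HAVING COUNT(*) >= 2, then COUNT the resulting groups

Corrected query:
SELECT COUNT(*) FROM (SELECT customer FROM orders GROUP BY customer HAVING COUNT(*) >= 2)

Result:
COUNT(*)
--------
2       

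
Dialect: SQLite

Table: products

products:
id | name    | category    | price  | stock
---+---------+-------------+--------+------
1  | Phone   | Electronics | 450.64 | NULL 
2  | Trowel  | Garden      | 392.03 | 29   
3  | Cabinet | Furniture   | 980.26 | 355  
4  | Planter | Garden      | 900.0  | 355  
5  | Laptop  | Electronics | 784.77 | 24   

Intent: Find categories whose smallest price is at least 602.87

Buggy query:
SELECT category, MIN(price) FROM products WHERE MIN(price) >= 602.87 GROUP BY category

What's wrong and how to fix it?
Bug: Aggregates like MIN are computed per group after WHERE runs

Fix: Replace WHERE with HAVING after the GROUP BY

Corrected query:
SELECT category, MIN(price) FROM products GROUP BY category HAVING MIN(price) >= 602.87

Result:
category  | MIN(price)
----------+-----------
Furniture | 980.26    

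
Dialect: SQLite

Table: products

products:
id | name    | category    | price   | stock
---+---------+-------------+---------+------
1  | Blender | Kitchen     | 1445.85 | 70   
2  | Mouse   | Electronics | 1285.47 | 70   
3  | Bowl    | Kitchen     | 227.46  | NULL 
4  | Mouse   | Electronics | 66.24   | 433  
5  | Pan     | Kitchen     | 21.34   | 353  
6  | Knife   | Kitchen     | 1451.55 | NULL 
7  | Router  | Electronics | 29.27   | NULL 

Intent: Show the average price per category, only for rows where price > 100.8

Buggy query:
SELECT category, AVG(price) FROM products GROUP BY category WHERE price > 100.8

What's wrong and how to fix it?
Bug: Row-level WHERE must come before GROUP BY in the clause order

Fix: Move the WHERE clause before GROUP BY

Corrected query:
SELECT category, AVG(price) FROM products WHERE price > 100.8 GROUP BY category

Result:
category    | AVG(price)
------------+-----------
Electronics | 1285.47   
Kitchen     | 1041.62   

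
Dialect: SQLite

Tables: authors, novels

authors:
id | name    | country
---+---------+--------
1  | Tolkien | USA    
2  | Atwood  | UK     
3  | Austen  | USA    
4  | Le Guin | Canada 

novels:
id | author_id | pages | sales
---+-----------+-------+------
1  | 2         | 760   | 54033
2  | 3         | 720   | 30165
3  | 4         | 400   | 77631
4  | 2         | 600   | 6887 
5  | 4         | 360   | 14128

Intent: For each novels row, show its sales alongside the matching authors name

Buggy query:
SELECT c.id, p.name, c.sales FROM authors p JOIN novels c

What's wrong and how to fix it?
Bug: JOIN with no ON clause produces a cartesian product; every novels row pairs with every authors row

Fix: Add ON c.author_id = p.id to the JOIN

Corrected query:
SELECT c.id, p.name, c.sales FROM authors p JOIN novels c ON c.author_id = p.id

Result:
id | name    | sales
---+---------+------
1  | Atwood  | 54033
2  | Austen  | 30165
3  | Le Guin | 77631
4  | Atwood  | 6887 
5  | Le Guin | 14128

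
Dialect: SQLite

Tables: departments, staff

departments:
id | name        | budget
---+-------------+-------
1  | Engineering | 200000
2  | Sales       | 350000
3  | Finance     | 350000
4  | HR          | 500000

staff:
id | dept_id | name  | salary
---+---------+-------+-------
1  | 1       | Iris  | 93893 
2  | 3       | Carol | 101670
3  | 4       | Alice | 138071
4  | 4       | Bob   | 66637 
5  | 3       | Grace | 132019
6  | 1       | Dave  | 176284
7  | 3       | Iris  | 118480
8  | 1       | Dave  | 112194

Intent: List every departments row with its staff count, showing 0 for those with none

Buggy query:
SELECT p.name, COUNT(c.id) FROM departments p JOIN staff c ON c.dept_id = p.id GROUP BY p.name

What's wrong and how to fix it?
Bug: INNER JOIN drops departments rows that have no matching staff rows

Fix: Use LEFT JOIN so parents without children still appear (COUNT(c.id) gives 0)

Corrected query:
SELECT p.name, COUNT(c.id) FROM departments p LEFT JOIN staff c ON c.dept_id = p.id GROUP BY p.name

Result:
name        | COUNT(c.id)
------------+------------
Engineering | 3          
Finance     | 3          
HR          | 2          
Sales       | 0          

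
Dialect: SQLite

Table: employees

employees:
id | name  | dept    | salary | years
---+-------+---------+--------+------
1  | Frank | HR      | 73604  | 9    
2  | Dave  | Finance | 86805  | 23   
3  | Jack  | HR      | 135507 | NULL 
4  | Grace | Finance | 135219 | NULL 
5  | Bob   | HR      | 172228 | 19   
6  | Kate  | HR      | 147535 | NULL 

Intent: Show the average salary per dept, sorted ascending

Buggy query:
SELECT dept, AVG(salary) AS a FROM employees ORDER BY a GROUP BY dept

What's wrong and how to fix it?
Bug: GROUP BY must precede ORDER BY

Fix: Move ORDER BY to the end, after GROUP BY

Corrected query:
SELECT dept, AVG(salary) AS a FROM employees GROUP BY dept ORDER BY a

Result:
dept    | a       
--------+---------
Finance | 111012  
HR      | 132218.5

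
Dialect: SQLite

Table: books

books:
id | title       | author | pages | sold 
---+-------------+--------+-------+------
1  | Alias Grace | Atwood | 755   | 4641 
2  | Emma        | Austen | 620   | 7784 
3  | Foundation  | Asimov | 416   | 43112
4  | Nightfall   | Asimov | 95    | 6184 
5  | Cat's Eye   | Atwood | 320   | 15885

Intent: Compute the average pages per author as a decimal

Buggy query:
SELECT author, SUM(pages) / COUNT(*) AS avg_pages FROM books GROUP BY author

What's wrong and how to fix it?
Bug: Both operands are integers, so '/' performs integer division and truncates

Fix: Cast one side to REAL so the division keeps the fractional part

Corrected query:
SELECT author, SUM(pages) * 1.0 / COUNT(*) AS avg_pages FROM books GROUP BY author

Result:
author | avg_pages
-------+----------
Asimov | 255.5    
Atwood | 537.5    
Austen | 620      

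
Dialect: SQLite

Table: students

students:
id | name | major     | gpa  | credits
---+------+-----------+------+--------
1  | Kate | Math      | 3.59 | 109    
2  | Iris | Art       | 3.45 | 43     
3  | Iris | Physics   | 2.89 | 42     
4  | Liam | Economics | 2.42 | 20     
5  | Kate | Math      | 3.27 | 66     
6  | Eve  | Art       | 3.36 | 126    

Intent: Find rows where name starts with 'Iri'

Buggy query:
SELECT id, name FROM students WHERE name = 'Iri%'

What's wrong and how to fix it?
Bug: '=' compares the literal string including the % character; pattern matching needs LIKE

Fix: Replace '=' with LIKE so 'Iri%' is treated as a pattern

Corrected query:
SELECT id, name FROM students WHERE name LIKE 'Iri%'

Result:
id | name
---+-----
2  | Iris
3  | Iris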